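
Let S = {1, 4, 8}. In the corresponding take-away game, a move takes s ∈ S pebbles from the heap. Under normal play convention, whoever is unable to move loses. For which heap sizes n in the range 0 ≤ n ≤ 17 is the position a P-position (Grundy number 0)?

G(0) = 0
G(1) = mex{0} = 1
G(2) = mex{1} = 0
G(3) = mex{0} = 1
G(4) = mex{1,0} = 2
G(5) = mex{2,1} = 0
G(6) = mex{0,0} = 1
G(7) = mex{1,1} = 0
G(8) = mex{0,2,0} = 1
G(9) = mex{1,0,1} = 2
G(10) = mex{2,1,0} = 3
G(11) = mex{3,0,1} = 2
G(12) = mex{2,1,2} = 0
G(13) = mex{0,2,0} = 1
G(14) = mex{1,3,1} = 0
G(15) = mex{0,2,0} = 1
G(16) = mex{1,0,1} = 2
G(17) = mex{2,1,2} = 0
P-positions are exactly the n with G(n) = 0.

0, 2, 5, 7, 12, 14, 17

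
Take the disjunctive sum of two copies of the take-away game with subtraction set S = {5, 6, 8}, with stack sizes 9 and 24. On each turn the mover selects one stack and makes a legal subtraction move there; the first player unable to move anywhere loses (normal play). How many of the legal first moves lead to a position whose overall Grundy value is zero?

All stacks use S = {5, 6, 8}:
G(0) = 0
G(1) = mex{} = 0
G(2) = mex{} = 0
G(3) = mex{} = 0
G(4) = mex{} = 0
G(5) = mex{0} = 1
G(6) = mex{0,0} = 1
G(7) = mex{0,0} = 1
G(8) = mex{0,0,0} = 1
G(9) = mex{0,0,0} = 1
G(10) = mex{1,0,0} = 2
G(11) = mex{1,1,0} = 2
G(12) = mex{1,1,0} = 2
G(13) = mex{1,1,1} = 0
G(14) = mex{1,1,1} = 0
G(15) = mex{2,1,1} = 0
G(16) = mex{2,2,1} = 0
G(17) = mex{2,2,1} = 0
G(18) = mex{0,2,2} = 1
G(19) = mex{0,0,2} = 1
G(20) = mex{0,0,2} = 1
G(21) = mex{0,0,0} = 1
G(22) = mex{0,0,0} = 1
G(23) = mex{1,0,0} = 2
G(24) = mex{1,1,0} = 2
Stack A: G(9) = 1.
Stack B: G(24) = 2.
Combined Grundy value = 1 ⊕ 2 = 3.
A winning move leaves total XOR = 0, i.e. changes one component's Grundy value g to g ⊕ X where X is the current total.
Stack A: need g' = 1⊕3 = 2. Options: 9−5→G=0, 9−6→G=0, 9−8→G=0. Hits: 0.
Stack B: need g' = 2⊕3 = 1. Options: 24−5→G=1, 24−6→G=1, 24−8→G=0. Hits: 2.

2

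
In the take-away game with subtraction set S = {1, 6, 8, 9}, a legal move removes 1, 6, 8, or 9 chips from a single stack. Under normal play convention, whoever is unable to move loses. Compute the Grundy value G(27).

G(0) = 0
G(1) = mex{0} = 1
G(2) = mex{1} = 0
G(3) = mex{0} = 1
G(4) = mex{1} = 0
G(5) = mex{0} = 1
G(6) = mex{1,0} = 2
G(7) = mex{2,1} = 0
G(8) = mex{0,0,0} = 1
G(9) = mex{1,1,1,0} = 2
G(10) = mex{2,0,0,1} = 3
G(11) = mex{3,1,1,0} = 2
G(12) = mex{2,2,0,1} = 3
G(13) = mex{3,0,1,0} = 2
G(14) = mex{2,1,2,1} = 0
G(15) = mex{0,2,0,2} = 1
G(16) = mex{1,3,1,0} = 2
G(17) = mex{2,2,2,1} = 0
G(18) = mex{0,3,3,2} = 1
G(19) = mex{1,2,2,3} = 0
G(20) = mex{0,0,3,2} = 1
G(21) = mex{1,1,2,3} = 0
G(22) = mex{0,2,0,2} = 1
G(23) = mex{1,0,1,0} = 2
G(24) = mex{2,1,2,1} = 0
G(25) = mex{0,0,0,2} = 1
G(26) = mex{1,1,1,0} = 2
G(27) = mex{2,0,0,1} = 3

3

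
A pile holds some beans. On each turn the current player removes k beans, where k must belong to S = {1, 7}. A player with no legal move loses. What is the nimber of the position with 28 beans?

0

G(0) = 0
G(1) = mex{0} = 1
G(2) = mex{1} = 0
G(3) = mex{0} = 1
G(4) = mex{1} = 0
G(5) = mex{0} = 1
G(6) = mex{1} = 0
G(7) = mex{0,0} = 1
G(8) = mex{1,1} = 0
G(9) = mex{0,0} = 1
G(10) = mex{1,1} = 0
G(11) = mex{0,0} = 1
G(12) = mex{1,1} = 0
G(13) = mex{0,0} = 1
G(14) = mex{1,1} = 0
G(15) = mex{0,0} = 1
G(16) = mex{1,1} = 0
G(17) = mex{0,0} = 1
G(18) = mex{1,1} = 0
G(19) = mex{0,0} = 1
G(20) = mex{1,1} = 0
G(21) = mex{0,0} = 1
G(22) = mex{1,1} = 0
G(23) = mex{0,0} = 1
G(24) = mex{1,1} = 0
G(25) = mex{0,0} = 1
G(26) = mex{1,1} = 0
G(27) = mex{0,0} = 1
G(28) = mex{1,1} = 0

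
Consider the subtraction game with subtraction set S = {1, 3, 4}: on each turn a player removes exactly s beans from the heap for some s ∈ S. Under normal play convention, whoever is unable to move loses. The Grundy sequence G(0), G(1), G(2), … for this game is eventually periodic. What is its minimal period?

n :  0  1  2  3  4  5  6  7  8  9 10 11 12 13 14 15
G :  0  1  0  1  2  3  2  0  1  0  1  2  3  2  0  1
G(n+7) = G(n) holds for n = 0,…,3 (a full window of length max(S) = 4), so the sequence is purely periodic with period 7.

7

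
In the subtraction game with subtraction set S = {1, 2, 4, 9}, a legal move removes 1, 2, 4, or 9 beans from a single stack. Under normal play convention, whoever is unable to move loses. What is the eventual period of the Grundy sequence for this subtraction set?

n :  0  1  2  3  4  5  6  7  8  9 10 11 12 13 14 15 16 17 18 19 20 21 22 23
G :  0  1  2  0  1  2  0  1  2  3  4  0  1  2  0  1  2  0  1  2  3  4  0  1
G(n+11) = G(n) holds for n = 0,…,8 (a full window of length max(S) = 9), so the sequence is purely periodic with period 11.

11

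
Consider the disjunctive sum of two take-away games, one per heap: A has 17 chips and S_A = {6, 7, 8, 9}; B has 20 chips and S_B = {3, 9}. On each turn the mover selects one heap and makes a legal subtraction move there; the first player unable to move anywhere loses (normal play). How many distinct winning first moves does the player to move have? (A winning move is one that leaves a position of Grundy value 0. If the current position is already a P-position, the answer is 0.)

Heap A, S = {6, 7, 8, 9}:
G(0) = 0
G(1) = mex{} = 0
G(2) = mex{} = 0
G(3) = mex{} = 0
G(4) = mex{} = 0
G(5) = mex{} = 0
G(6) = mex{0} = 1
G(7) = mex{0,0} = 1
G(8) = mex{0,0,0} = 1
G(9) = mex{0,0,0,0} = 1
G(10) = mex{0,0,0,0} = 1
G(11) = mex{0,0,0,0} = 1
G(12) = mex{1,0,0,0} = 2
G(13) = mex{1,1,0,0} = 2
G(14) = mex{1,1,1,0} = 2
G(15) = mex{1,1,1,1} = 0
G(16) = mex{1,1,1,1} = 0
G(17) = mex{1,1,1,1} = 0
G_A(17) = 0.
Heap B, S = {3, 9}:
G(0) = 0
G(1) = mex{} = 0
G(2) = mex{} = 0
G(3) = mex{0} = 1
G(4) = mex{0} = 1
G(5) = mex{0} = 1
G(6) = mex{1} = 0
G(7) = mex{1} = 0
G(8) = mex{1} = 0
G(9) = mex{0,0} = 1
G(10) = mex{0,0} = 1
G(11) = mex{0,0} = 1
G(12) = mex{1,1} = 0
G(13) = mex{1,1} = 0
G(14) = mex{1,1} = 0
G(15) = mex{0,0} = 1
G(16) = mex{0,0} = 1
G(17) = mex{0,0} = 1
G(18) = mex{1,1} = 0
G(19) = mex{1,1} = 0
G(20) = mex{1,1} = 0
G_B(20) = 0.
Combined Grundy value = 0 ⊕ 0 = 0.
A winning move leaves total XOR = 0, i.e. changes one component's Grundy value g to g ⊕ X where X is the current total.
Heap A: target g' = 0⊕0 = 0, but every legal move changes the Grundy value (mex property), so 0 moves.
Heap B: target g' = 0⊕0 = 0, but every legal move changes the Grundy value (mex property), so 0 moves.

0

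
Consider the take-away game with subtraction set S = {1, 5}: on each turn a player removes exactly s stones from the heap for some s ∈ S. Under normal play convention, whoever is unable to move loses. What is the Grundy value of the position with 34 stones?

n :  0  1  2  3  4  5  6  7  8  9 10 11 12 13 14 15 16 17 18 19 20 21 22 23 24 25 26 27 28 29 30 31 32 33 34
G :  0  1  0  1  0  1  0  1  0  1  0  1  0  1  0  1  0  1  0  1  0  1  0  1  0  1  0  1  0  1  0  1  0  1  0

0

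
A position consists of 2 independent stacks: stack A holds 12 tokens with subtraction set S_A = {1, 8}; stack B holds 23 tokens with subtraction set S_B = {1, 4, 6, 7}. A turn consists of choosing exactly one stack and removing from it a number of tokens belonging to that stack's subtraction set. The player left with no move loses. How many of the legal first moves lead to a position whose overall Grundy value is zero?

Stack A, S = {1, 8}:
G(0) = 0
G(1) = mex{0} = 1
G(2) = mex{1} = 0
G(3) = mex{0} = 1
G(4) = mex{1} = 0
G(5) = mex{0} = 1
G(6) = mex{1} = 0
G(7) = mex{0} = 1
G(8) = mex{1,0} = 2
G(9) = mex{2,1} = 0
G(10) = mex{0,0} = 1
G(11) = mex{1,1} = 0
G(12) = mex{0,0} = 1
G_A(12) = 1.
Stack B, S = {1, 4, 6, 7}:
G(0) = 0
G(1) = mex{0} = 1
G(2) = mex{1} = 0
G(3) = mex{0} = 1
G(4) = mex{1,0} = 2
G(5) = mex{2,1} = 0
G(6) = mex{0,0,0} = 1
G(7) = mex{1,1,1,0} = 2
G(8) = mex{2,2,0,1} = 3
G(9) = mex{3,0,1,0} = 2
G(10) = mex{2,1,2,1} = 0
G(11) = mex{0,2,0,2} = 1
G(12) = mex{1,3,1,0} = 2
G(13) = mex{2,2,2,1} = 0
G(14) = mex{0,0,3,2} = 1
G(15) = mex{1,1,2,3} = 0
G(16) = mex{0,2,0,2} = 1
G(17) = mex{1,0,1,0} = 2
G(18) = mex{2,1,2,1} = 0
G(19) = mex{0,0,0,2} = 1
G(20) = mex{1,1,1,0} = 2
G(21) = mex{2,2,0,1} = 3
G(22) = mex{3,0,1,0} = 2
G(23) = mex{2,1,2,1} = 0
G_B(23) = 0.
Combined Grundy value = 1 ⊕ 0 = 1.
A winning move leaves total XOR = 0, i.e. changes one component's Grundy value g to g ⊕ X where X is the current total.
Stack A: need g' = 1⊕1 = 0. Options: 12−1→G=0, 12−8→G=0. Hits: 2.
Stack B: need g' = 0⊕1 = 1. Options: 23−1→G=2, 23−4→G=1, 23−6→G=2, 23−7→G=1. Hits: 2.

4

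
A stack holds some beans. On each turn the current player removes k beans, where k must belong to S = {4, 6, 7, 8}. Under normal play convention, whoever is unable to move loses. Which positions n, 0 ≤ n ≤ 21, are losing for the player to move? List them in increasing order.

G(0) = 0
G(1) = mex{} = 0
G(2) = mex{} = 0
G(3) = mex{} = 0
G(4) = mex{0} = 1
G(5) = mex{0} = 1
G(6) = mex{0,0} = 1
G(7) = mex{0,0,0} = 1
G(8) = mex{1,0,0,0} = 2
G(9) = mex{1,0,0,0} = 2
G(10) = mex{1,1,0,0} = 2
G(11) = mex{1,1,1,0} = 2
G(12) = mex{2,1,1,1} = 0
G(13) = mex{2,1,1,1} = 0
G(14) = mex{2,2,1,1} = 0
G(15) = mex{2,2,2,1} = 0
G(16) = mex{0,2,2,2} = 1
G(17) = mex{0,2,2,2} = 1
G(18) = mex{0,0,2,2} = 1
G(19) = mex{0,0,0,2} = 1
G(20) = mex{1,0,0,0} = 2
G(21) = mex{1,0,0,0} = 2
P-positions are exactly the n with G(n) = 0.

0, 1, 2, 3, 12, 13, 14, 15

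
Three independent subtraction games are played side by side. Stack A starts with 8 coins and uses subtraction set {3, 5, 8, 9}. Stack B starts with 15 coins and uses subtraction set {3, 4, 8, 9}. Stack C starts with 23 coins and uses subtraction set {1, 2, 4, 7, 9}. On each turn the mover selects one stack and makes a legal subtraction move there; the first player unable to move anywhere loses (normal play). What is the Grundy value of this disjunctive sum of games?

Stack A, S = {3, 5, 8, 9}:
G(0) = 0
G(1) = mex{} = 0
G(2) = mex{} = 0
G(3) = mex{0} = 1
G(4) = mex{0} = 1
G(5) = mex{0,0} = 1
G(6) = mex{1,0} = 2
G(7) = mex{1,0} = 2
G(8) = mex{1,1,0} = 2
G_A(8) = 2.
Stack B, S = {3, 4, 8, 9}:
n :  0  1  2  3  4  5  6  7  8  9 10 11 12 13 14 15
G :  0  0  0  1  1  1  2  0  2  3  1  3  0  0  0  1
G_B(15) = 1.
Stack C, S = {1, 2, 4, 7, 9}:
G(0) = 0
G(1) = mex{0} = 1
G(2) = mex{1,0} = 2
G(3) = mex{2,1} = 0
G(4) = mex{0,2,0} = 1
G(5) = mex{1,0,1} = 2
G(6) = mex{2,1,2} = 0
G(7) = mex{0,2,0,0} = 1
G(8) = mex{1,0,1,1} = 2
G(9) = mex{2,1,2,2,0} = 3
G(10) = mex{3,2,0,0,1} = 4
G(11) = mex{4,3,1,1,2} = 0
G(12) = mex{0,4,2,2,0} = 1
G(13) = mex{1,0,3,0,1} = 2
G(14) = mex{2,1,4,1,2} = 0
G(15) = mex{0,2,0,2,0} = 1
G(16) = mex{1,0,1,3,1} = 2
G(17) = mex{2,1,2,4,2} = 0
G(18) = mex{0,2,0,0,3} = 1
G(19) = mex{1,0,1,1,4} = 2
G(20) = mex{2,1,2,2,0} = 3
G(21) = mex{3,2,0,0,1} = 4
G(22) = mex{4,3,1,1,2} = 0
G(23) = mex{0,4,2,2,0} = 1
G_C(23) = 1.
Combined Grundy value = 2 ⊕ 1 ⊕ 1 = 2.

2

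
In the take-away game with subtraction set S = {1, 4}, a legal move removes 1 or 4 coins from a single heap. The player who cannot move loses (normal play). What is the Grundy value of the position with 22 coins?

0

G(0) = 0
G(1) = mex{0} = 1
G(2) = mex{1} = 0
G(3) = mex{0} = 1
G(4) = mex{1,0} = 2
G(5) = mex{2,1} = 0
G(6) = mex{0,0} = 1
G(7) = mex{1,1} = 0
G(8) = mex{0,2} = 1
G(9) = mex{1,0} = 2
G(10) = mex{2,1} = 0
G(11) = mex{0,0} = 1
G(12) = mex{1,1} = 0
G(13) = mex{0,2} = 1
G(14) = mex{1,0} = 2
G(15) = mex{2,1} = 0
G(16) = mex{0,0} = 1
G(17) = mex{1,1} = 0
G(18) = mex{0,2} = 1
G(19) = mex{1,0} = 2
G(20) = mex{2,1} = 0
G(21) = mex{0,0} = 1
G(22) = mex{1,1} = 0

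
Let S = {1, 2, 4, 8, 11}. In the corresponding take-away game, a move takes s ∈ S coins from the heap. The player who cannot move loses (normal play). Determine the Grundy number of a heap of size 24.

0

G(0) = 0
G(1) = mex{0} = 1
G(2) = mex{1,0} = 2
G(3) = mex{2,1} = 0
G(4) = mex{0,2,0} = 1
G(5) = mex{1,0,1} = 2
G(6) = mex{2,1,2} = 0
G(7) = mex{0,2,0} = 1
G(8) = mex{1,0,1,0} = 2
G(9) = mex{2,1,2,1} = 0
G(10) = mex{0,2,0,2} = 1
G(11) = mex{1,0,1,0,0} = 2
G(12) = mex{2,1,2,1,1} = 0
G(13) = mex{0,2,0,2,2} = 1
G(14) = mex{1,0,1,0,0} = 2
G(15) = mex{2,1,2,1,1} = 0
G(16) = mex{0,2,0,2,2} = 1
G(17) = mex{1,0,1,0,0} = 2
G(18) = mex{2,1,2,1,1} = 0
G(19) = mex{0,2,0,2,2} = 1
G(20) = mex{1,0,1,0,0} = 2
G(21) = mex{2,1,2,1,1} = 0
G(22) = mex{0,2,0,2,2} = 1
G(23) = mex{1,0,1,0,0} = 2
G(24) = mex{2,1,2,1,1} = 0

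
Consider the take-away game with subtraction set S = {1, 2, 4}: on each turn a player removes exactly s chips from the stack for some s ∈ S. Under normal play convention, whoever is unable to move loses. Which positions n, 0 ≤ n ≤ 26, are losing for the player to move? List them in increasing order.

0, 3, 6, 9, 12, 15, 18, 21, 24

n :  0  1  2  3  4  5  6  7  8  9 10 11 12 13 14 15 16 17 18 19 20 21 22 23 24 25 26
G :  0  1  2  0  1  2  0  1  2  0  1  2  0  1  2  0  1  2  0  1  2  0  1  2  0  1  2
P-positions are exactly the n with G(n) = 0.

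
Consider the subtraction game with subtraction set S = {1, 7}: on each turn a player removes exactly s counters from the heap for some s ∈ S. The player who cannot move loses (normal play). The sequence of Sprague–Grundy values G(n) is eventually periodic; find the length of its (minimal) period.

2

G(0) = 0
G(1) = mex{0} = 1
G(2) = mex{1} = 0
G(3) = mex{0} = 1
G(4) = mex{1} = 0
G(5) = mex{0} = 1
G(6) = mex{1} = 0
G(7) = mex{0,0} = 1
G(8) = mex{1,1} = 0
G(9) = mex{0,0} = 1
G(10) = mex{1,1} = 0
G(11) = mex{0,0} = 1
G(12) = mex{1,1} = 0
G(13) = mex{0,0} = 1
G(14) = mex{1,1} = 0
G(n+2) = G(n) holds for n = 0,…,6 (a full window of length max(S) = 7), so the sequence is purely periodic with period 2.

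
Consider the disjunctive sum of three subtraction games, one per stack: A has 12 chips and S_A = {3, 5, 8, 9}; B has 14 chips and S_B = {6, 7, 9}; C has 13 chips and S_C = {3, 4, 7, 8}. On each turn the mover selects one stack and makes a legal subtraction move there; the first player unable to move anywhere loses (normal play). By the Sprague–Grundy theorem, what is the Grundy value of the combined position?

2

Stack A, S = {3, 5, 8, 9}:
G(0) = 0
G(1) = mex{} = 0
G(2) = mex{} = 0
G(3) = mex{0} = 1
G(4) = mex{0} = 1
G(5) = mex{0,0} = 1
G(6) = mex{1,0} = 2
G(7) = mex{1,0} = 2
G(8) = mex{1,1,0} = 2
G(9) = mex{2,1,0,0} = 3
G(10) = mex{2,1,0,0} = 3
G(11) = mex{2,2,1,0} = 3
G(12) = mex{3,2,1,1} = 0
G_A(12) = 0.
Stack B, S = {6, 7, 9}:
n :  0  1  2  3  4  5  6  7  8  9 10 11 12 13 14
G :  0  0  0  0  0  0  1  1  1  1  1  1  2  2  2
G_B(14) = 2.
Stack C, S = {3, 4, 7, 8}:
G(0) = 0
G(1) = mex{} = 0
G(2) = mex{} = 0
G(3) = mex{0} = 1
G(4) = mex{0,0} = 1
G(5) = mex{0,0} = 1
G(6) = mex{1,0} = 2
G(7) = mex{1,1,0} = 2
G(8) = mex{1,1,0,0} = 2
G(9) = mex{2,1,0,0} = 3
G(10) = mex{2,2,1,0} = 3
G(11) = mex{2,2,1,1} = 0
G(12) = mex{3,2,1,1} = 0
G(13) = mex{3,3,2,1} = 0
G_C(13) = 0.
Combined Grundy value = 0 ⊕ 2 ⊕ 0 = 2.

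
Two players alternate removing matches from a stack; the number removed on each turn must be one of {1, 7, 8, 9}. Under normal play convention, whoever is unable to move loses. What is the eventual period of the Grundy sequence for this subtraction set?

16

G(0) = 0
G(1) = mex{0} = 1
G(2) = mex{1} = 0
G(3) = mex{0} = 1
G(4) = mex{1} = 0
G(5) = mex{0} = 1
G(6) = mex{1} = 0
G(7) = mex{0,0} = 1
G(8) = mex{1,1,0} = 2
G(9) = mex{2,0,1,0} = 3
G(10) = mex{3,1,0,1} = 2
G(11) = mex{2,0,1,0} = 3
G(12) = mex{3,1,0,1} = 2
G(13) = mex{2,0,1,0} = 3
G(14) = mex{3,1,0,1} = 2
G(15) = mex{2,2,1,0} = 3
G(16) = mex{3,3,2,1} = 0
G(17) = mex{0,2,3,2} = 1
G(18) = mex{1,3,2,3} = 0
G(19) = mex{0,2,3,2} = 1
G(20) = mex{1,3,2,3} = 0
G(21) = mex{0,2,3,2} = 1
G(22) = mex{1,3,2,3} = 0
G(23) = mex{0,0,3,2} = 1
G(24) = mex{1,1,0,3} = 2
G(25) = mex{2,0,1,0} = 3
G(26) = mex{3,1,0,1} = 2
G(27) = mex{2,0,1,0} = 3
G(28) = mex{3,1,0,1} = 2
G(29) = mex{2,0,1,0} = 3
G(30) = mex{3,1,0,1} = 2
G(31) = mex{2,2,1,0} = 3
G(32) = mex{3,3,2,1} = 0
G(33) = mex{0,2,3,2} = 1
G(n+16) = G(n) holds for n = 0,…,8 (a full window of length max(S) = 9), so the sequence is purely periodic with period 16.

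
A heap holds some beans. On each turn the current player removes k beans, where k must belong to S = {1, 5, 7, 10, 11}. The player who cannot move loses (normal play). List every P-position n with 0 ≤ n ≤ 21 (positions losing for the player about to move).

G(0) = 0
G(1) = mex{0} = 1
G(2) = mex{1} = 0
G(3) = mex{0} = 1
G(4) = mex{1} = 0
G(5) = mex{0,0} = 1
G(6) = mex{1,1} = 0
G(7) = mex{0,0,0} = 1
G(8) = mex{1,1,1} = 0
G(9) = mex{0,0,0} = 1
G(10) = mex{1,1,1,0} = 2
G(11) = mex{2,0,0,1,0} = 3
G(12) = mex{3,1,1,0,1} = 2
G(13) = mex{2,0,0,1,0} = 3
G(14) = mex{3,1,1,0,1} = 2
G(15) = mex{2,2,0,1,0} = 3
G(16) = mex{3,3,1,0,1} = 2
G(17) = mex{2,2,2,1,0} = 3
G(18) = mex{3,3,3,0,1} = 2
G(19) = mex{2,2,2,1,0} = 3
G(20) = mex{3,3,3,2,1} = 0
G(21) = mex{0,2,2,3,2} = 1
P-positions are exactly the n with G(n) = 0.

0, 2, 4, 6, 8, 20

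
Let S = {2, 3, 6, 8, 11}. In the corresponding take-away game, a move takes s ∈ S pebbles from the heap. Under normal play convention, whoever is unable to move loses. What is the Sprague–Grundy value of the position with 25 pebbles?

3

n :  0  1  2  3  4  5  6  7  8  9 10 11 12 13 14 15 16 17 18 19 20 21 22 23 24 25
G :  0  0  1  1  2  0  3  1  2  2  0  3  1  2  0  0  1  1  2  0  3  1  2  2  0  3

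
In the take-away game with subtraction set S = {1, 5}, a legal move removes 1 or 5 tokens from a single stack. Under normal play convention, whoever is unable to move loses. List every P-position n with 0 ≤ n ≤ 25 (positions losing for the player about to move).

0, 2, 4, 6, 8, 10, 12, 14, 16, 18, 20, 22, 24

G(0) = 0
G(1) = mex{0} = 1
G(2) = mex{1} = 0
G(3) = mex{0} = 1
G(4) = mex{1} = 0
G(5) = mex{0,0} = 1
G(6) = mex{1,1} = 0
G(7) = mex{0,0} = 1
G(8) = mex{1,1} = 0
G(9) = mex{0,0} = 1
G(10) = mex{1,1} = 0
G(11) = mex{0,0} = 1
G(12) = mex{1,1} = 0
G(13) = mex{0,0} = 1
G(14) = mex{1,1} = 0
G(15) = mex{0,0} = 1
G(16) = mex{1,1} = 0
G(17) = mex{0,0} = 1
G(18) = mex{1,1} = 0
G(19) = mex{0,0} = 1
G(20) = mex{1,1} = 0
G(21) = mex{0,0} = 1
G(22) = mex{1,1} = 0
G(23) = mex{0,0} = 1
G(24) = mex{1,1} = 0
G(25) = mex{0,0} = 1
P-positions are exactly the n with G(n) = 0.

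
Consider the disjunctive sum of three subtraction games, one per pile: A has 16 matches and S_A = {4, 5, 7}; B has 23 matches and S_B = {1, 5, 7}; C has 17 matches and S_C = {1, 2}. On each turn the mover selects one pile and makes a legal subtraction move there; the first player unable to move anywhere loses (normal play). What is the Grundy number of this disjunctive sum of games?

Pile A, S = {4, 5, 7}:
n :  0  1  2  3  4  5  6  7  8  9 10 11 12 13 14 15 16
G :  0  0  0  0  1  1  1  1  2  2  2  0  0  0  0  1  1
G_A(16) = 1.
Pile B, S = {1, 5, 7}:
n :  0  1  2  3  4  5  6  7  8  9 10 11 12 13 14 15 16 17 18 19 20 21 22 23
G :  0  1  0  1  0  1  0  1  0  1  0  1  0  1  0  1  0  1  0  1  0  1  0  1
G_B(23) = 1.
Pile C, S = {1, 2}:
G(0) = 0
G(1) = mex{0} = 1
G(2) = mex{1,0} = 2
G(3) = mex{2,1} = 0
G(4) = mex{0,2} = 1
G(5) = mex{1,0} = 2
G(6) = mex{2,1} = 0
G(7) = mex{0,2} = 1
G(8) = mex{1,0} = 2
G(9) = mex{2,1} = 0
G(10) = mex{0,2} = 1
G(11) = mex{1,0} = 2
G(12) = mex{2,1} = 0
G(13) = mex{0,2} = 1
G(14) = mex{1,0} = 2
G(15) = mex{2,1} = 0
G(16) = mex{0,2} = 1
G(17) = mex{1,0} = 2
G_C(17) = 2.
Combined Grundy value = 1 ⊕ 1 ⊕ 2 = 2.

2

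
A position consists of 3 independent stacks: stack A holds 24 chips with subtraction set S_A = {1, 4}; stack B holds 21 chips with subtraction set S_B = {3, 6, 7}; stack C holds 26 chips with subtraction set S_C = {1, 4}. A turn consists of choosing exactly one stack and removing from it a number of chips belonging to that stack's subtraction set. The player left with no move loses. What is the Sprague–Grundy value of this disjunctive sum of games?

3

Stack A, S = {1, 4}:
n :  0  1  2  3  4  5  6  7  8  9 10 11 12 13 14 15 16 17 18 19 20 21 22 23 24
G :  0  1  0  1  2  0  1  0  1  2  0  1  0  1  2  0  1  0  1  2  0  1  0  1  2
G_A(24) = 2.
Stack B, S = {3, 6, 7}:
G(0) = 0
G(1) = mex{} = 0
G(2) = mex{} = 0
G(3) = mex{0} = 1
G(4) = mex{0} = 1
G(5) = mex{0} = 1
G(6) = mex{1,0} = 2
G(7) = mex{1,0,0} = 2
G(8) = mex{1,0,0} = 2
G(9) = mex{2,1,0} = 3
G(10) = mex{2,1,1} = 0
G(11) = mex{2,1,1} = 0
G(12) = mex{3,2,1} = 0
G(13) = mex{0,2,2} = 1
G(14) = mex{0,2,2} = 1
G(15) = mex{0,3,2} = 1
G(16) = mex{1,0,3} = 2
G(17) = mex{1,0,0} = 2
G(18) = mex{1,0,0} = 2
G(19) = mex{2,1,0} = 3
G(20) = mex{2,1,1} = 0
G(21) = mex{2,1,1} = 0
G_B(21) = 0.
Stack C, S = {1, 4}:
G(0) = 0
G(1) = mex{0} = 1
G(2) = mex{1} = 0
G(3) = mex{0} = 1
G(4) = mex{1,0} = 2
G(5) = mex{2,1} = 0
G(6) = mex{0,0} = 1
G(7) = mex{1,1} = 0
G(8) = mex{0,2} = 1
G(9) = mex{1,0} = 2
G(10) = mex{2,1} = 0
G(11) = mex{0,0} = 1
G(12) = mex{1,1} = 0
G(13) = mex{0,2} = 1
G(14) = mex{1,0} = 2
G(15) = mex{2,1} = 0
G(16) = mex{0,0} = 1
G(17) = mex{1,1} = 0
G(18) = mex{0,2} = 1
G(19) = mex{1,0} = 2
G(20) = mex{2,1} = 0
G(21) = mex{0,0} = 1
G(22) = mex{1,1} = 0
G(23) = mex{0,2} = 1
G(24) = mex{1,0} = 2
G(25) = mex{2,1} = 0
G(26) = mex{0,0} = 1
G_C(26) = 1.
Combined Grundy value = 2 ⊕ 0 ⊕ 1 = 3.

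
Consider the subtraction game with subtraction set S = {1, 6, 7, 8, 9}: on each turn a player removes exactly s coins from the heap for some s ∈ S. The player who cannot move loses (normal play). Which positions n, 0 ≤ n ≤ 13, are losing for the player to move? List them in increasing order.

0, 2, 4

G(0) = 0
G(1) = mex{0} = 1
G(2) = mex{1} = 0
G(3) = mex{0} = 1
G(4) = mex{1} = 0
G(5) = mex{0} = 1
G(6) = mex{1,0} = 2
G(7) = mex{2,1,0} = 3
G(8) = mex{3,0,1,0} = 2
G(9) = mex{2,1,0,1,0} = 3
G(10) = mex{3,0,1,0,1} = 2
G(11) = mex{2,1,0,1,0} = 3
G(12) = mex{3,2,1,0,1} = 4
G(13) = mex{4,3,2,1,0} = 5
P-positions are exactly the n with G(n) = 0.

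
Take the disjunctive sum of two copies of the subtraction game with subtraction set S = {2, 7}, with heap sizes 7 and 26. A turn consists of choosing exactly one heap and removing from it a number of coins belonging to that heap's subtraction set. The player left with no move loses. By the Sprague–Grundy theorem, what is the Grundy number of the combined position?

All heaps use S = {2, 7}:
G(0) = 0
G(1) = mex{} = 0
G(2) = mex{0} = 1
G(3) = mex{0} = 1
G(4) = mex{1} = 0
G(5) = mex{1} = 0
G(6) = mex{0} = 1
G(7) = mex{0,0} = 1
G(8) = mex{1,0} = 2
G(9) = mex{1,1} = 0
G(10) = mex{2,1} = 0
G(11) = mex{0,0} = 1
G(12) = mex{0,0} = 1
G(13) = mex{1,1} = 0
G(14) = mex{1,1} = 0
G(15) = mex{0,2} = 1
G(16) = mex{0,0} = 1
G(17) = mex{1,0} = 2
G(18) = mex{1,1} = 0
G(19) = mex{2,1} = 0
G(20) = mex{0,0} = 1
G(21) = mex{0,0} = 1
G(22) = mex{1,1} = 0
G(23) = mex{1,1} = 0
G(24) = mex{0,2} = 1
G(25) = mex{0,0} = 1
G(26) = mex{1,0} = 2
Heap A: G(7) = 1.
Heap B: G(26) = 2.
Combined Grundy value = 1 ⊕ 2 = 3.

3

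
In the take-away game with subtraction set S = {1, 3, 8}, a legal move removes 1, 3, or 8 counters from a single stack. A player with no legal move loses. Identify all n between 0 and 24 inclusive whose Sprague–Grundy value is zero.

0, 2, 4, 6, 11, 13, 15, 17, 22, 24

G(0) = 0
G(1) = mex{0} = 1
G(2) = mex{1} = 0
G(3) = mex{0,0} = 1
G(4) = mex{1,1} = 0
G(5) = mex{0,0} = 1
G(6) = mex{1,1} = 0
G(7) = mex{0,0} = 1
G(8) = mex{1,1,0} = 2
G(9) = mex{2,0,1} = 3
G(10) = mex{3,1,0} = 2
G(11) = mex{2,2,1} = 0
G(12) = mex{0,3,0} = 1
G(13) = mex{1,2,1} = 0
G(14) = mex{0,0,0} = 1
G(15) = mex{1,1,1} = 0
G(16) = mex{0,0,2} = 1
G(17) = mex{1,1,3} = 0
G(18) = mex{0,0,2} = 1
G(19) = mex{1,1,0} = 2
G(20) = mex{2,0,1} = 3
G(21) = mex{3,1,0} = 2
G(22) = mex{2,2,1} = 0
G(23) = mex{0,3,0} = 1
G(24) = mex{1,2,1} = 0
P-positions are exactly the n with G(n) = 0.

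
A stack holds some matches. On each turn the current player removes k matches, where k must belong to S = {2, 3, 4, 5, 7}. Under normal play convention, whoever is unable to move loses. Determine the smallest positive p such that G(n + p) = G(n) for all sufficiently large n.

9

n :  0  1  2  3  4  5  6  7  8  9 10 11 12 13 14 15 16 17 18 19
G :  0  0  1  1  2  2  3  3  4  0  0  1  1  2  2  3  3  4  0  0
G(n+9) = G(n) holds for n = 0,…,6 (a full window of length max(S) = 7), so the sequence is purely periodic with period 9.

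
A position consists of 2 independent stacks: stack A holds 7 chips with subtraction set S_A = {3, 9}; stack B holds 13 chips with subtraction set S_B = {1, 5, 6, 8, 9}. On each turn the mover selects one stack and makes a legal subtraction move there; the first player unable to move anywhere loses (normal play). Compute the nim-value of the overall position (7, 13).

Stack A, S = {3, 9}:
n : 0 1 2 3 4 5 6 7
G : 0 0 0 1 1 1 0 0
G_A(7) = 0.
Stack B, S = {1, 5, 6, 8, 9}:
n :  0  1  2  3  4  5  6  7  8  9 10 11 12 13
G :  0  1  0  1  0  1  2  3  2  3  2  3  4  5
G_B(13) = 5.
Combined Grundy value = 0 ⊕ 5 = 5.

5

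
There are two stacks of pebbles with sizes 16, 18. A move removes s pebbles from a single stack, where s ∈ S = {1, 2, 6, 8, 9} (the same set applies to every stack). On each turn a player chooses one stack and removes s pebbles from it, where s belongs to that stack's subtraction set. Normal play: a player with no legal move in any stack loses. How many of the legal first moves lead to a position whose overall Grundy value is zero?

All stacks use S = {1, 2, 6, 8, 9}:
n :  0  1  2  3  4  5  6  7  8  9 10 11 12 13 14 15 16 17 18
G :  0  1  2  0  1  2  3  0  1  2  0  1  2  3  0  1  2  0  1
Stack A: G(16) = 2.
Stack B: G(18) = 1.
Combined Grundy value = 2 ⊕ 1 = 3.
A winning move leaves total XOR = 0, i.e. changes one component's Grundy value g to g ⊕ X where X is the current total.
Stack A: need g' = 2⊕3 = 1. Options: 16−1→G=1, 16−2→G=0, 16−6→G=0, 16−8→G=1, 16−9→G=0. Hits: 2.
Stack B: need g' = 1⊕3 = 2. Options: 18−1→G=0, 18−2→G=2, 18−6→G=2, 18−8→G=0, 18−9→G=2. Hits: 3.

5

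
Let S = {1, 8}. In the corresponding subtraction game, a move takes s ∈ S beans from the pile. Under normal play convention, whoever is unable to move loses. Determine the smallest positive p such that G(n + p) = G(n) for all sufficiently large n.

G(0) = 0
G(1) = mex{0} = 1
G(2) = mex{1} = 0
G(3) = mex{0} = 1
G(4) = mex{1} = 0
G(5) = mex{0} = 1
G(6) = mex{1} = 0
G(7) = mex{0} = 1
G(8) = mex{1,0} = 2
G(9) = mex{2,1} = 0
G(10) = mex{0,0} = 1
G(11) = mex{1,1} = 0
G(12) = mex{0,0} = 1
G(13) = mex{1,1} = 0
G(14) = mex{0,0} = 1
G(15) = mex{1,1} = 0
G(16) = mex{0,2} = 1
G(17) = mex{1,0} = 2
G(18) = mex{2,1} = 0
G(19) = mex{0,0} = 1
G(n+9) = G(n) holds for n = 0,…,7 (a full window of length max(S) = 8), so the sequence is purely periodic with period 9.

9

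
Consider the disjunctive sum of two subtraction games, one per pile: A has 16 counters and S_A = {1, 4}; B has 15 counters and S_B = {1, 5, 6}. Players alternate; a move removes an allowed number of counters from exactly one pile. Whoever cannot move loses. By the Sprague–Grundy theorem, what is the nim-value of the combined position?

Pile A, S = {1, 4}:
n :  0  1  2  3  4  5  6  7  8  9 10 11 12 13 14 15 16
G :  0  1  0  1  2  0  1  0  1  2  0  1  0  1  2  0  1
G_A(16) = 1.
Pile B, S = {1, 5, 6}:
n :  0  1  2  3  4  5  6  7  8  9 10 11 12 13 14 15
G :  0  1  0  1  0  1  2  3  2  3  2  0  1  0  1  0
G_B(15) = 0.
Combined Grundy value = 1 ⊕ 0 = 1.

1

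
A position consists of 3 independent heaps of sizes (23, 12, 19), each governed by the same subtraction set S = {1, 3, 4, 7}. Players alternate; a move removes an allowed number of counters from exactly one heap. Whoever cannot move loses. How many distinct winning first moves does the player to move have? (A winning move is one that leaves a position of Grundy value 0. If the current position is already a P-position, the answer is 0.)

0

All heaps use S = {1, 3, 4, 7}:
G(0) = 0
G(1) = mex{0} = 1
G(2) = mex{1} = 0
G(3) = mex{0,0} = 1
G(4) = mex{1,1,0} = 2
G(5) = mex{2,0,1} = 3
G(6) = mex{3,1,0} = 2
G(7) = mex{2,2,1,0} = 3
G(8) = mex{3,3,2,1} = 0
G(9) = mex{0,2,3,0} = 1
G(10) = mex{1,3,2,1} = 0
G(11) = mex{0,0,3,2} = 1
G(12) = mex{1,1,0,3} = 2
G(13) = mex{2,0,1,2} = 3
G(14) = mex{3,1,0,3} = 2
G(15) = mex{2,2,1,0} = 3
G(16) = mex{3,3,2,1} = 0
G(17) = mex{0,2,3,0} = 1
G(18) = mex{1,3,2,1} = 0
G(19) = mex{0,0,3,2} = 1
G(20) = mex{1,1,0,3} = 2
G(21) = mex{2,0,1,2} = 3
G(22) = mex{3,1,0,3} = 2
G(23) = mex{2,2,1,0} = 3
Heap A: G(23) = 3.
Heap B: G(12) = 2.
Heap C: G(19) = 1.
Combined Grundy value = 3 ⊕ 2 ⊕ 1 = 0.
A winning move leaves total XOR = 0, i.e. changes one component's Grundy value g to g ⊕ X where X is the current total.
Heap A: target g' = 3⊕0 = 3, but every legal move changes the Grundy value (mex property), so 0 moves.
Heap B: target g' = 2⊕0 = 2, but every legal move changes the Grundy value (mex property), so 0 moves.
Heap C: target g' = 1⊕0 = 1, but every legal move changes the Grundy value (mex property), so 0 moves.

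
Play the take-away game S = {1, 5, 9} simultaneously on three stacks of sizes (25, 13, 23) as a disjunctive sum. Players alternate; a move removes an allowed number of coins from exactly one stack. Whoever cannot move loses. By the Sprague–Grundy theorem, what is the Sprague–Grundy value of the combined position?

1

All stacks use S = {1, 5, 9}:
n :  0  1  2  3  4  5  6  7  8  9 10 11 12 13 14 15 16 17 18 19 20 21 22 23 24 25
G :  0  1  0  1  0  1  0  1  0  1  0  1  0  1  0  1  0  1  0  1  0  1  0  1  0  1
Stack A: G(25) = 1.
Stack B: G(13) = 1.
Stack C: G(23) = 1.
Combined Grundy value = 1 ⊕ 1 ⊕ 1 = 1.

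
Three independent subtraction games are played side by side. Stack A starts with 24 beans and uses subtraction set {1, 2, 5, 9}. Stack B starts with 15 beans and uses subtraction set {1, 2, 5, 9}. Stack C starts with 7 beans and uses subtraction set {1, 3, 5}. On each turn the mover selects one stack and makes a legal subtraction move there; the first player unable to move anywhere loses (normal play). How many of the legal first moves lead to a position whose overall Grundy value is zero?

Stack A, S = {1, 2, 5, 9}:
n :  0  1  2  3  4  5  6  7  8  9 10 11 12 13 14 15 16 17 18 19 20 21 22 23 24
G :  0  1  2  0  1  2  0  1  2  3  0  1  2  0  1  2  0  1  2  3  0  1  2  0  1
G_A(24) = 1.
Stack B, S = {1, 2, 5, 9}:
n :  0  1  2  3  4  5  6  7  8  9 10 11 12 13 14 15
G :  0  1  2  0  1  2  0  1  2  3  0  1  2  0  1  2
G_B(15) = 2.
Stack C, S = {1, 3, 5}:
G(0) = 0
G(1) = mex{0} = 1
G(2) = mex{1} = 0
G(3) = mex{0,0} = 1
G(4) = mex{1,1} = 0
G(5) = mex{0,0,0} = 1
G(6) = mex{1,1,1} = 0
G(7) = mex{0,0,0} = 1
G_C(7) = 1.
Combined Grundy value = 1 ⊕ 2 ⊕ 1 = 2.
A winning move leaves total XOR = 0, i.e. changes one component's Grundy value g to g ⊕ X where X is the current total.
Stack A: need g' = 1⊕2 = 3. Options: 24−1→G=0, 24−2→G=2, 24−5→G=3, 24−9→G=2. Hits: 1.
Stack B: need g' = 2⊕2 = 0. Options: 15−1→G=1, 15−2→G=0, 15−5→G=0, 15−9→G=0. Hits: 3.
Stack C: need g' = 1⊕2 = 3. Options: 7−1→G=0, 7−3→G=0, 7−5→G=0. Hits: 0.

4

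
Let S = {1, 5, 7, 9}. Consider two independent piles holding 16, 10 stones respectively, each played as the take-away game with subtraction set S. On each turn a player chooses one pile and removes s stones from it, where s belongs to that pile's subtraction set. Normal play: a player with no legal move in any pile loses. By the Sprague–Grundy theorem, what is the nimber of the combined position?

All piles use S = {1, 5, 7, 9}:
G(0) = 0
G(1) = mex{0} = 1
G(2) = mex{1} = 0
G(3) = mex{0} = 1
G(4) = mex{1} = 0
G(5) = mex{0,0} = 1
G(6) = mex{1,1} = 0
G(7) = mex{0,0,0} = 1
G(8) = mex{1,1,1} = 0
G(9) = mex{0,0,0,0} = 1
G(10) = mex{1,1,1,1} = 0
G(11) = mex{0,0,0,0} = 1
G(12) = mex{1,1,1,1} = 0
G(13) = mex{0,0,0,0} = 1
G(14) = mex{1,1,1,1} = 0
G(15) = mex{0,0,0,0} = 1
G(16) = mex{1,1,1,1} = 0
Pile A: G(16) = 0.
Pile B: G(10) = 0.
Combined Grundy value = 0 ⊕ 0 = 0.

0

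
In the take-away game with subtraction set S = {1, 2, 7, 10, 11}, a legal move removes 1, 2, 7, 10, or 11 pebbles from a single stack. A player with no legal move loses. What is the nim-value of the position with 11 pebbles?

2

G(0) = 0
G(1) = mex{0} = 1
G(2) = mex{1,0} = 2
G(3) = mex{2,1} = 0
G(4) = mex{0,2} = 1
G(5) = mex{1,0} = 2
G(6) = mex{2,1} = 0
G(7) = mex{0,2,0} = 1
G(8) = mex{1,0,1} = 2
G(9) = mex{2,1,2} = 0
G(10) = mex{0,2,0,0} = 1
G(11) = mex{1,0,1,1,0} = 2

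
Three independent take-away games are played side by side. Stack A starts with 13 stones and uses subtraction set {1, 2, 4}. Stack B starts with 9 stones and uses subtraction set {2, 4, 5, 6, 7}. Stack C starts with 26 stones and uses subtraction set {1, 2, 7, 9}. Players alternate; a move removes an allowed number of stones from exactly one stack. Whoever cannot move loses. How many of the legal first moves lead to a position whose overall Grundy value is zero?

0

Stack A, S = {1, 2, 4}:
n :  0  1  2  3  4  5  6  7  8  9 10 11 12 13
G :  0  1  2  0  1  2  0  1  2  0  1  2  0  1
G_A(13) = 1.
Stack B, S = {2, 4, 5, 6, 7}:
n : 0 1 2 3 4 5 6 7 8 9
G : 0 0 1 1 2 2 3 3 4 0
G_B(9) = 0.
Stack C, S = {1, 2, 7, 9}:
G(0) = 0
G(1) = mex{0} = 1
G(2) = mex{1,0} = 2
G(3) = mex{2,1} = 0
G(4) = mex{0,2} = 1
G(5) = mex{1,0} = 2
G(6) = mex{2,1} = 0
G(7) = mex{0,2,0} = 1
G(8) = mex{1,0,1} = 2
G(9) = mex{2,1,2,0} = 3
G(10) = mex{3,2,0,1} = 4
G(11) = mex{4,3,1,2} = 0
G(12) = mex{0,4,2,0} = 1
G(13) = mex{1,0,0,1} = 2
G(14) = mex{2,1,1,2} = 0
G(15) = mex{0,2,2,0} = 1
G(16) = mex{1,0,3,1} = 2
G(17) = mex{2,1,4,2} = 0
G(18) = mex{0,2,0,3} = 1
G(19) = mex{1,0,1,4} = 2
G(20) = mex{2,1,2,0} = 3
G(21) = mex{3,2,0,1} = 4
G(22) = mex{4,3,1,2} = 0
G(23) = mex{0,4,2,0} = 1
G(24) = mex{1,0,0,1} = 2
G(25) = mex{2,1,1,2} = 0
G(26) = mex{0,2,2,0} = 1
G_C(26) = 1.
Combined Grundy value = 1 ⊕ 0 ⊕ 1 = 0.
A winning move leaves total XOR = 0, i.e. changes one component's Grundy value g to g ⊕ X where X is the current total.
Stack A: target g' = 1⊕0 = 1, but every legal move changes the Grundy value (mex property), so 0 moves.
Stack B: target g' = 0⊕0 = 0, but every legal move changes the Grundy value (mex property), so 0 moves.
Stack C: target g' = 1⊕0 = 1, but every legal move changes the Grundy value (mex property), so 0 moves.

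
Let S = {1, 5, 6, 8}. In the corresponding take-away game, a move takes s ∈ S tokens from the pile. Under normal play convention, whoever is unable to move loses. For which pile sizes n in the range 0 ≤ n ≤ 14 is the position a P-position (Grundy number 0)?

0, 2, 4, 11, 13

G(0) = 0
G(1) = mex{0} = 1
G(2) = mex{1} = 0
G(3) = mex{0} = 1
G(4) = mex{1} = 0
G(5) = mex{0,0} = 1
G(6) = mex{1,1,0} = 2
G(7) = mex{2,0,1} = 3
G(8) = mex{3,1,0,0} = 2
G(9) = mex{2,0,1,1} = 3
G(10) = mex{3,1,0,0} = 2
G(11) = mex{2,2,1,1} = 0
G(12) = mex{0,3,2,0} = 1
G(13) = mex{1,2,3,1} = 0
G(14) = mex{0,3,2,2} = 1
P-positions are exactly the n with G(n) = 0.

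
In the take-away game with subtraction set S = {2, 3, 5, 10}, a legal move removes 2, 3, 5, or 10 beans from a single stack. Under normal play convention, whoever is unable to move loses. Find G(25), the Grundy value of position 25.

2

n :  0  1  2  3  4  5  6  7  8  9 10 11 12 13 14 15 16 17 18 19 20 21 22 23 24 25
G :  0  0  1  1  2  2  3  0  0  1  1  2  2  3  0  0  1  1  2  2  3  0  0  1  1  2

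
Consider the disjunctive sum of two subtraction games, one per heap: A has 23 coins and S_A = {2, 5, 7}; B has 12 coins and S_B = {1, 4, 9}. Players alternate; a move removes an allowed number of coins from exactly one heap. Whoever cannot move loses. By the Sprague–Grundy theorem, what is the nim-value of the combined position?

0

Heap A, S = {2, 5, 7}:
G(0) = 0
G(1) = mex{} = 0
G(2) = mex{0} = 1
G(3) = mex{0} = 1
G(4) = mex{1} = 0
G(5) = mex{1,0} = 2
G(6) = mex{0,0} = 1
G(7) = mex{2,1,0} = 3
G(8) = mex{1,1,0} = 2
G(9) = mex{3,0,1} = 2
G(10) = mex{2,2,1} = 0
G(11) = mex{2,1,0} = 3
G(12) = mex{0,3,2} = 1
G(13) = mex{3,2,1} = 0
G(14) = mex{1,2,3} = 0
G(15) = mex{0,0,2} = 1
G(16) = mex{0,3,2} = 1
G(17) = mex{1,1,0} = 2
G(18) = mex{1,0,3} = 2
G(19) = mex{2,0,1} = 3
G(20) = mex{2,1,0} = 3
G(21) = mex{3,1,0} = 2
G(22) = mex{3,2,1} = 0
G(23) = mex{2,2,1} = 0
G_A(23) = 0.
Heap B, S = {1, 4, 9}:
n :  0  1  2  3  4  5  6  7  8  9 10 11 12
G :  0  1  0  1  2  0  1  0  1  2  0  1  0
G_B(12) = 0.
Combined Grundy value = 0 ⊕ 0 = 0.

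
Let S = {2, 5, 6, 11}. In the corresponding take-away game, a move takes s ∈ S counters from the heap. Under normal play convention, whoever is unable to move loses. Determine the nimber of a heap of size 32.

0

G(0) = 0
G(1) = mex{} = 0
G(2) = mex{0} = 1
G(3) = mex{0} = 1
G(4) = mex{1} = 0
G(5) = mex{1,0} = 2
G(6) = mex{0,0,0} = 1
G(7) = mex{2,1,0} = 3
G(8) = mex{1,1,1} = 0
G(9) = mex{3,0,1} = 2
G(10) = mex{0,2,0} = 1
G(11) = mex{2,1,2,0} = 3
G(12) = mex{1,3,1,0} = 2
G(13) = mex{3,0,3,1} = 2
G(14) = mex{2,2,0,1} = 3
G(15) = mex{2,1,2,0} = 3
G(16) = mex{3,3,1,2} = 0
G(17) = mex{3,2,3,1} = 0
G(18) = mex{0,2,2,3} = 1
G(19) = mex{0,3,2,0} = 1
G(20) = mex{1,3,3,2} = 0
G(21) = mex{1,0,3,1} = 2
G(22) = mex{0,0,0,3} = 1
G(23) = mex{2,1,0,2} = 3
G(24) = mex{1,1,1,2} = 0
G(25) = mex{3,0,1,3} = 2
G(26) = mex{0,2,0,3} = 1
G(27) = mex{2,1,2,0} = 3
G(28) = mex{1,3,1,0} = 2
G(29) = mex{3,0,3,1} = 2
G(30) = mex{2,2,0,1} = 3
G(31) = mex{2,1,2,0} = 3
G(32) = mex{3,3,1,2} = 0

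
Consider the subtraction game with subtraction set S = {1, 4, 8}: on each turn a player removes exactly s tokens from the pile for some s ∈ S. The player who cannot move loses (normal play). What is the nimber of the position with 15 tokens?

G(0) = 0
G(1) = mex{0} = 1
G(2) = mex{1} = 0
G(3) = mex{0} = 1
G(4) = mex{1,0} = 2
G(5) = mex{2,1} = 0
G(6) = mex{0,0} = 1
G(7) = mex{1,1} = 0
G(8) = mex{0,2,0} = 1
G(9) = mex{1,0,1} = 2
G(10) = mex{2,1,0} = 3
G(11) = mex{3,0,1} = 2
G(12) = mex{2,1,2} = 0
G(13) = mex{0,2,0} = 1
G(14) = mex{1,3,1} = 0
G(15) = mex{0,2,0} = 1

1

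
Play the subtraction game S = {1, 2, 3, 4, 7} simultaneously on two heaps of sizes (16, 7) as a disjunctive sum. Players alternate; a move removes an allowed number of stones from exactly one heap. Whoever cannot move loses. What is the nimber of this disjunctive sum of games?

3

All heaps use S = {1, 2, 3, 4, 7}:
n :  0  1  2  3  4  5  6  7  8  9 10 11 12 13 14 15 16
G :  0  1  2  3  4  0  1  2  3  4  0  1  2  3  4  0  1
Heap A: G(16) = 1.
Heap B: G(7) = 2.
Combined Grundy value = 1 ⊕ 2 = 3.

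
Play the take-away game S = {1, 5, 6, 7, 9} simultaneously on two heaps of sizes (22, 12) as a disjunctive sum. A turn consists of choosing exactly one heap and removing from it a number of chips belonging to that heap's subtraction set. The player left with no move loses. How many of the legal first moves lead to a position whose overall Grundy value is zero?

All heaps use S = {1, 5, 6, 7, 9}:
n :  0  1  2  3  4  5  6  7  8  9 10 11 12 13 14 15 16 17 18 19 20 21 22
G :  0  1  0  1  0  1  2  3  2  3  2  3  0  1  0  1  0  1  2  3  2  3  2
Heap A: G(22) = 2.
Heap B: G(12) = 0.
Combined Grundy value = 2 ⊕ 0 = 2.
A winning move leaves total XOR = 0, i.e. changes one component's Grundy value g to g ⊕ X where X is the current total.
Heap A: need g' = 2⊕2 = 0. Options: 22−1→G=3, 22−5→G=1, 22−6→G=0, 22−7→G=1, 22−9→G=1. Hits: 1.
Heap B: need g' = 0⊕2 = 2. Options: 12−1→G=3, 12−5→G=3, 12−6→G=2, 12−7→G=1, 12−9→G=1. Hits: 1.

2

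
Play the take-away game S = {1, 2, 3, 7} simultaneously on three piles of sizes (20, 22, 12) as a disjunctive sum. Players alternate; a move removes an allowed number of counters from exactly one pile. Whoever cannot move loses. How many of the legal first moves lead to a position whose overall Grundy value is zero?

3

All piles use S = {1, 2, 3, 7}:
n :  0  1  2  3  4  5  6  7  8  9 10 11 12 13 14 15 16 17 18 19 20 21 22
G :  0  1  2  3  0  1  2  3  0  1  2  3  0  1  2  3  0  1  2  3  0  1  2
Pile A: G(20) = 0.
Pile B: G(22) = 2.
Pile C: G(12) = 0.
Combined Grundy value = 0 ⊕ 2 ⊕ 0 = 2.
A winning move leaves total XOR = 0, i.e. changes one component's Grundy value g to g ⊕ X where X is the current total.
Pile A: need g' = 0⊕2 = 2. Options: 20−1→G=3, 20−2→G=2, 20−3→G=1, 20−7→G=1. Hits: 1.
Pile B: need g' = 2⊕2 = 0. Options: 22−1→G=1, 22−2→G=0, 22−3→G=3, 22−7→G=3. Hits: 1.
Pile C: need g' = 0⊕2 = 2. Options: 12−1→G=3, 12−2→G=2, 12−3→G=1, 12−7→G=1. Hits: 1.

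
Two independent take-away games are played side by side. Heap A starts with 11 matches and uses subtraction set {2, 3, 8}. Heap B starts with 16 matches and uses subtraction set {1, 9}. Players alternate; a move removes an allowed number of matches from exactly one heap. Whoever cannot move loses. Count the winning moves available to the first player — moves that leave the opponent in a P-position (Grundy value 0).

0

Heap A, S = {2, 3, 8}:
G(0) = 0
G(1) = mex{} = 0
G(2) = mex{0} = 1
G(3) = mex{0,0} = 1
G(4) = mex{1,0} = 2
G(5) = mex{1,1} = 0
G(6) = mex{2,1} = 0
G(7) = mex{0,2} = 1
G(8) = mex{0,0,0} = 1
G(9) = mex{1,0,0} = 2
G(10) = mex{1,1,1} = 0
G(11) = mex{2,1,1} = 0
G_A(11) = 0.
Heap B, S = {1, 9}:
n :  0  1  2  3  4  5  6  7  8  9 10 11 12 13 14 15 16
G :  0  1  0  1  0  1  0  1  0  1  0  1  0  1  0  1  0
G_B(16) = 0.
Combined Grundy value = 0 ⊕ 0 = 0.
A winning move leaves total XOR = 0, i.e. changes one component's Grundy value g to g ⊕ X where X is the current total.
Heap A: target g' = 0⊕0 = 0, but every legal move changes the Grundy value (mex property), so 0 moves.
Heap B: target g' = 0⊕0 = 0, but every legal move changes the Grundy value (mex property), so 0 moves.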